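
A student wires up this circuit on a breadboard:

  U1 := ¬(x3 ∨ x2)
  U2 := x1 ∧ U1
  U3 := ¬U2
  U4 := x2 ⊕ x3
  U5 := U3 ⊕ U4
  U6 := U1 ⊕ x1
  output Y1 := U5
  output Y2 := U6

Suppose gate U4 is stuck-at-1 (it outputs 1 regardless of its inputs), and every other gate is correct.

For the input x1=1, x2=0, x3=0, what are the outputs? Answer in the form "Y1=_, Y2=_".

Propagate with U4 forced: U1=1, U2=1, U3=0, U4=1 [stuck-at-1], U5=1, U6=0.
So the outputs are Y1=1, Y2=0. (Without the fault they would be Y1=0, Y2=0.)

Y1=1, Y2=0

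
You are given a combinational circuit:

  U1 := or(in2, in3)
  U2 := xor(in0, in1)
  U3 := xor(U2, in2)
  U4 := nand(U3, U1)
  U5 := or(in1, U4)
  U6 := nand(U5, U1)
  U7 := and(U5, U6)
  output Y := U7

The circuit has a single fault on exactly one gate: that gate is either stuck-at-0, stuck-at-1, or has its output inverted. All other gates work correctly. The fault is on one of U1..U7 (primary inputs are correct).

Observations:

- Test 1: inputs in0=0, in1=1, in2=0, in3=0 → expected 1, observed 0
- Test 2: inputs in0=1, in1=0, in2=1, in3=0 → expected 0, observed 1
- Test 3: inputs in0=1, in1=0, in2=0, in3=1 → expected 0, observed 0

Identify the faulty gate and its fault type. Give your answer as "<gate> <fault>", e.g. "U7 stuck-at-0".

U6 inverted output

Fault-free values for test 1 (in0=0, in1=1, in2=0, in3=0): U1=0, U2=1, U3=1, U4=1, U5=1, U6=1, U7=1, giving Y=1. Observed 0.
Test 1: faults giving observed 0 are {U1 stuck-at-1, U1 inverted output, U5 stuck-at-0, U5 inverted output, U6 stuck-at-0, U6 inverted output, U7 stuck-at-0, U7 inverted output}.
Test 2 (in0=1, in1=0, in2=1, in3=0): fault-free U1=1, U2=1, U3=0, U4=1, U5=1, U6=0, U7=0 → 0; observed 1. Eliminates U1 stuck-at-1, U5 stuck-at-0, U5 inverted output, U6 stuck-at-0, U7 stuck-at-0.
Test 3 (in0=1, in1=0, in2=0, in3=1): fault-free U1=1, U2=1, U3=1, U4=0, U5=0, U6=1, U7=0 → 0; observed 0. Eliminates U1 inverted output, U7 inverted output.
Only U6 inverted output is consistent with every test.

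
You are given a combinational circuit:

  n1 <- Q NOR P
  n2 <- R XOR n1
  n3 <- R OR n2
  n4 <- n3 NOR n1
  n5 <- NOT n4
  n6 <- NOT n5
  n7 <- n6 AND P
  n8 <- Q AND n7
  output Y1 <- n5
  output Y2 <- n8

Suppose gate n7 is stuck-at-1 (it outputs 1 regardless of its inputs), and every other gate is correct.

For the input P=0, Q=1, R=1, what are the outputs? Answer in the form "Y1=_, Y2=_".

Propagate with n7 forced: n1=0, n2=1, n3=1, n4=0, n5=1, n6=0, n7=1 [stuck-at-1], n8=1.
So the outputs are Y1=1, Y2=1. (Without the fault they would be Y1=1, Y2=0.)

Y1=1, Y2=1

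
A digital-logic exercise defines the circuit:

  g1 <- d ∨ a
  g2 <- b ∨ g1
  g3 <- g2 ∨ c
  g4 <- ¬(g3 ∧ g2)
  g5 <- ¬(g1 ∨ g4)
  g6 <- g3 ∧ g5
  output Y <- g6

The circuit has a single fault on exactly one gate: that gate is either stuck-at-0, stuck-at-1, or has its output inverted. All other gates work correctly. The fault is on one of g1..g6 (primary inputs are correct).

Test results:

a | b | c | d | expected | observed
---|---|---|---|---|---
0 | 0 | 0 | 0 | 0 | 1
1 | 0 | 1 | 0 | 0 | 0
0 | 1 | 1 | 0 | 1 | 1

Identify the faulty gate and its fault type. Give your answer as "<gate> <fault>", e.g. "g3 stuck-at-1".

g2 stuck-at-1

Fault-free values for test 1 (a=0, b=0, c=0, d=0): g1=0, g2=0, g3=0, g4=1, g5=0, g6=0, giving Y=0. Observed 1.
Test 1: faults giving observed 1 are {g2 stuck-at-1, g2 inverted output, g6 stuck-at-1, g6 inverted output}.
Test 2 (a=1, b=0, c=1, d=0): fault-free g1=1, g2=1, g3=1, g4=0, g5=0, g6=0 → 0; observed 0. Eliminates g6 stuck-at-1, g6 inverted output.
Test 3 (a=0, b=1, c=1, d=0): fault-free g1=0, g2=1, g3=1, g4=0, g5=1, g6=1 → 1; observed 1. Eliminates g2 inverted output.
Only g2 stuck-at-1 is consistent with every test.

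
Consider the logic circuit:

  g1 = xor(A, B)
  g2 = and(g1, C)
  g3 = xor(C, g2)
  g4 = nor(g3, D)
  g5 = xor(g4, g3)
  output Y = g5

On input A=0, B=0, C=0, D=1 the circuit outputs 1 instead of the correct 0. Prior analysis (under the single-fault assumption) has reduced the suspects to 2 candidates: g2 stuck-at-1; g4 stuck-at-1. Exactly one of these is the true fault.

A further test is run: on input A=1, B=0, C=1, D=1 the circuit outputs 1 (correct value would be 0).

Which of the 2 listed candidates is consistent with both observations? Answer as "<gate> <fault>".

g4 stuck-at-1

Evaluate each candidate on input A=1, B=0, C=1, D=1:
  g2 stuck-at-1: g1=1, g2=1 [stuck-at-1], g3=0, g4=0, g5=0 → 0 — eliminated
  g4 stuck-at-1: g1=1, g2=1, g3=0, g4=1 [stuck-at-1], g5=1 → 1 — matches
Only g4 stuck-at-1 reproduces the observed 1.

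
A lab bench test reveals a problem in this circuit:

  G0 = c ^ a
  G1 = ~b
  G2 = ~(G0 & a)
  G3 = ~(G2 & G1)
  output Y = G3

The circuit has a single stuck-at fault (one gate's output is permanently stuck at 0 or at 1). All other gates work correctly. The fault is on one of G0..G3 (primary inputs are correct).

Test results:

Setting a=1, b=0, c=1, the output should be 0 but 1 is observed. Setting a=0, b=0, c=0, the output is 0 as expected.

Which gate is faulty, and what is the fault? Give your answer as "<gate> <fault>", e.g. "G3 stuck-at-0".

G0 stuck-at-1

Fault-free values for test 1 (a=1, b=0, c=1): G0=0, G1=1, G2=1, G3=0, giving Y=0. Observed 1.
Test 1: faults giving observed 1 are {G0 stuck-at-1, G1 stuck-at-0, G2 stuck-at-0, G3 stuck-at-1}.
Test 2 (a=0, b=0, c=0): fault-free G0=0, G1=1, G2=1, G3=0 → 0; observed 0. Eliminates G1 stuck-at-0, G2 stuck-at-0, G3 stuck-at-1.
Only G0 stuck-at-1 is consistent with every test.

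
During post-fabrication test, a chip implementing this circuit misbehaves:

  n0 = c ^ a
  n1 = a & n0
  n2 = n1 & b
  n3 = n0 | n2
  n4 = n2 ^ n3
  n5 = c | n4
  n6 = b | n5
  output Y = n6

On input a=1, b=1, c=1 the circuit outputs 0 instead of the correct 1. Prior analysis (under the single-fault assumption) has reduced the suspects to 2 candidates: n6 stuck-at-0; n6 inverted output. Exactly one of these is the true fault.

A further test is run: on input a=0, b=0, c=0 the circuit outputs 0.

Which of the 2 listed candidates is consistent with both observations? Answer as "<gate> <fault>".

Evaluate each candidate on input a=0, b=0, c=0:
  n6 stuck-at-0: n0=0, n1=0, n2=0, n3=0, n4=0, n5=0, n6=0 [stuck-at-0] → 0 — matches
  n6 inverted output: n0=0, n1=0, n2=0, n3=0, n4=0, n5=0, n6=1 [inverted output] → 1 — eliminated
Only n6 stuck-at-0 reproduces the observed 0.

n6 stuck-at-0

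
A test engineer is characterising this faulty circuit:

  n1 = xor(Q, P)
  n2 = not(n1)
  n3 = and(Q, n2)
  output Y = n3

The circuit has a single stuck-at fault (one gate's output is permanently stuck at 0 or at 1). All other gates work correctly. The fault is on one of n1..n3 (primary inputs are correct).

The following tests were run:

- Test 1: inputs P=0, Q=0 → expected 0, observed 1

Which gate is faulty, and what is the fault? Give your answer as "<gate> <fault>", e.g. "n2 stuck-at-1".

n3 stuck-at-1

Fault-free values for test 1 (P=0, Q=0): n1=0, n2=1, n3=0, giving Y=0. Observed 1.
Test 1: faults giving observed 1 are {n3 stuck-at-1}.
Only n3 stuck-at-1 is consistent with every test.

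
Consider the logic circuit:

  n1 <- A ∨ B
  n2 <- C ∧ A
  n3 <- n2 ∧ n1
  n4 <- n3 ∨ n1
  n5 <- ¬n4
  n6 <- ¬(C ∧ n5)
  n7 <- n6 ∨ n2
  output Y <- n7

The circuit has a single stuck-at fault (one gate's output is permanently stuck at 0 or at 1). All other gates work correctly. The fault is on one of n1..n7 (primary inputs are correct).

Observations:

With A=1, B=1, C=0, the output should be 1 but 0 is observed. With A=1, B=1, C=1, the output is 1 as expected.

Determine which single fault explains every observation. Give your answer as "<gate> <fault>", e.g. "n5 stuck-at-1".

Fault-free values for test 1 (A=1, B=1, C=0): n1=1, n2=0, n3=0, n4=1, n5=0, n6=1, n7=1, giving Y=1. Observed 0.
Test 1: faults giving observed 0 are {n6 stuck-at-0, n7 stuck-at-0}.
Test 2 (A=1, B=1, C=1): fault-free n1=1, n2=1, n3=1, n4=1, n5=0, n6=1, n7=1 → 1; observed 1. Eliminates n7 stuck-at-0.
Only n6 stuck-at-0 is consistent with every test.

n6 stuck-at-0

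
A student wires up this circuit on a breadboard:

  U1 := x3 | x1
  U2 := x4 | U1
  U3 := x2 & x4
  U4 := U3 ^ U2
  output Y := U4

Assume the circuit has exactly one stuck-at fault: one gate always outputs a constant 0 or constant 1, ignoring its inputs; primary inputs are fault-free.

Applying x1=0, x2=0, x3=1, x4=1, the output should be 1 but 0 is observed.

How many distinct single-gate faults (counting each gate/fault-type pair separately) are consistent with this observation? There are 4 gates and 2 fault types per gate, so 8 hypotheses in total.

Fault-free: U1=1, U2=1, U3=0, U4=1 → 1. Observed 0.
  U1 stuck-at-0: output 1 ✗
  U1 stuck-at-1: output 1 ✗
  U2 stuck-at-0: output 0 ✓
  U2 stuck-at-1: output 1 ✗
  U3 stuck-at-0: output 1 ✗
  U3 stuck-at-1: output 0 ✓
  U4 stuck-at-0: output 0 ✓
  U4 stuck-at-1: output 1 ✗
Consistent faults: {U2 stuck-at-0, U3 stuck-at-1, U4 stuck-at-0} — 3 in all.

3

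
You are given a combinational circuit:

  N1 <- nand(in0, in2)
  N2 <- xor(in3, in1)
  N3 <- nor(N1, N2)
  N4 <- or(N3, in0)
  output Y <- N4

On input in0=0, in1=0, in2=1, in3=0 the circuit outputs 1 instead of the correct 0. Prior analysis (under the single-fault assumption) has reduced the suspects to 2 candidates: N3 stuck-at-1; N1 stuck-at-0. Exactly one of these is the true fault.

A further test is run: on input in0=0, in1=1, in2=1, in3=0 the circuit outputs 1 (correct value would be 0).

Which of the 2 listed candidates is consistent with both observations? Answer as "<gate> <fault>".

Evaluate each candidate on input in0=0, in1=1, in2=1, in3=0:
  N3 stuck-at-1: N1=1, N2=1, N3=1 [stuck-at-1], N4=1 → 1 — matches
  N1 stuck-at-0: N1=0 [stuck-at-0], N2=1, N3=0, N4=0 → 0 — eliminated
Only N3 stuck-at-1 reproduces the observed 1.

N3 stuck-at-1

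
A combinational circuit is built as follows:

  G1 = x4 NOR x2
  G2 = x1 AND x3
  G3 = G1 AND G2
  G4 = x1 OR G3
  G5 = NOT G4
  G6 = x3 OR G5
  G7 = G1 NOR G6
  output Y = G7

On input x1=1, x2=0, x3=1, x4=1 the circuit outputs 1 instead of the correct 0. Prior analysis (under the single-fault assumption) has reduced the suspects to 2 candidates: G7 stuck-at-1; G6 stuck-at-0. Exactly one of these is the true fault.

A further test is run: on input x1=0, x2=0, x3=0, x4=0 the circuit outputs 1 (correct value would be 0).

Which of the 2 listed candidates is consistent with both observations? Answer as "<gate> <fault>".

G7 stuck-at-1

Evaluate each candidate on input x1=0, x2=0, x3=0, x4=0:
  G7 stuck-at-1: G1=1, G2=0, G3=0, G4=0, G5=1, G6=1, G7=1 [stuck-at-1] → 1 — matches
  G6 stuck-at-0: G1=1, G2=0, G3=0, G4=0, G5=1, G6=0 [stuck-at-0], G7=0 → 0 — eliminated
Only G7 stuck-at-1 reproduces the observed 1.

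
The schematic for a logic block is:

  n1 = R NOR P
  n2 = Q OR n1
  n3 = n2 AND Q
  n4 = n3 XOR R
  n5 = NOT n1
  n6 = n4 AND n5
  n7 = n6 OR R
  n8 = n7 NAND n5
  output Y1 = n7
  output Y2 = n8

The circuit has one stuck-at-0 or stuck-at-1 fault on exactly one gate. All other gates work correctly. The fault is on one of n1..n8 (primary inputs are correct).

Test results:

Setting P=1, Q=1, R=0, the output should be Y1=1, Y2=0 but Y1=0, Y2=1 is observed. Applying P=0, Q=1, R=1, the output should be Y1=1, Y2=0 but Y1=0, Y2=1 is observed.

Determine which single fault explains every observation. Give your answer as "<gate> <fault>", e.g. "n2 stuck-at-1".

n7 stuck-at-0

Fault-free values for test 1 (P=1, Q=1, R=0): n1=0, n2=1, n3=1, n4=1, n5=1, n6=1, n7=1, n8=0, giving Y1=1, Y2=0. Observed Y1=0, Y2=1.
Test 1: faults giving observed Y1=0, Y2=1 are {n1 stuck-at-1, n2 stuck-at-0, n3 stuck-at-0, n4 stuck-at-0, n5 stuck-at-0, n6 stuck-at-0, n7 stuck-at-0}.
Test 2 (P=0, Q=1, R=1): fault-free n1=0, n2=1, n3=1, n4=0, n5=1, n6=0, n7=1, n8=0 → Y1=1, Y2=0; observed Y1=0, Y2=1. Eliminates n1 stuck-at-1, n2 stuck-at-0, n3 stuck-at-0, n4 stuck-at-0, n5 stuck-at-0, n6 stuck-at-0.
Only n7 stuck-at-0 is consistent with every test.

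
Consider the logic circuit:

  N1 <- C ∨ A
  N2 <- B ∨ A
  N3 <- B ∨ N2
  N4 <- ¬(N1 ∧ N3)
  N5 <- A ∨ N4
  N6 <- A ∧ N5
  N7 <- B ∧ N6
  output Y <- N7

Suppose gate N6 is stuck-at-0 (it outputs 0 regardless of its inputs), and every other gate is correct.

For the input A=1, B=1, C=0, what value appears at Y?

Propagate with N6 forced: N1=1, N2=1, N3=1, N4=0, N5=1, N6=0 [stuck-at-0], N7=0.
So Y = 0. (Without the fault it would be 1.)

0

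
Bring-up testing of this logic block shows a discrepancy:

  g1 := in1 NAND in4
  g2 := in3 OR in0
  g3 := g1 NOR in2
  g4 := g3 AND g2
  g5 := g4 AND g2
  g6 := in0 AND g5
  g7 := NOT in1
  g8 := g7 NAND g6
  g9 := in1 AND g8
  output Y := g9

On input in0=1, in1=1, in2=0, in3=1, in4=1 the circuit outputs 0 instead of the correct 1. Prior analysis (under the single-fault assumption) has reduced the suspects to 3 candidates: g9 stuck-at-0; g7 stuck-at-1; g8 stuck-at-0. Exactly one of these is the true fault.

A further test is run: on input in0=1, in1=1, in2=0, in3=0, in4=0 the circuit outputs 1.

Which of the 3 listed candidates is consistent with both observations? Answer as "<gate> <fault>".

Evaluate each candidate on input in0=1, in1=1, in2=0, in3=0, in4=0:
  g9 stuck-at-0: g1=1, g2=1, g3=0, g4=0, g5=0, g6=0, g7=0, g8=1, g9=0 [stuck-at-0] → 0 — eliminated
  g7 stuck-at-1: g1=1, g2=1, g3=0, g4=0, g5=0, g6=0, g7=1 [stuck-at-1], g8=1, g9=1 → 1 — matches
  g8 stuck-at-0: g1=1, g2=1, g3=0, g4=0, g5=0, g6=0, g7=0, g8=0 [stuck-at-0], g9=0 → 0 — eliminated
Only g7 stuck-at-1 reproduces the observed 1.

g7 stuck-at-1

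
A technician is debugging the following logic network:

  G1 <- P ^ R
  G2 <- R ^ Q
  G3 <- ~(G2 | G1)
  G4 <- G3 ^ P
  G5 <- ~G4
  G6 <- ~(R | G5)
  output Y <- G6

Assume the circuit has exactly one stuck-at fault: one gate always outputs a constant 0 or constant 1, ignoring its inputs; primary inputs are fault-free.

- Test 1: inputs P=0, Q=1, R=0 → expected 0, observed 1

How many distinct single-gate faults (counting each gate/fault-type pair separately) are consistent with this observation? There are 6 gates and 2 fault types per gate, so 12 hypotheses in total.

5

Fault-free: G1=0, G2=1, G3=0, G4=0, G5=1, G6=0 → 0. Observed 1.
  G1 stuck-at-0: output 0 ✗
  G1 stuck-at-1: output 0 ✗
  G2 stuck-at-0: output 1 ✓
  G2 stuck-at-1: output 0 ✗
  G3 stuck-at-0: output 0 ✗
  G3 stuck-at-1: output 1 ✓
  G4 stuck-at-0: output 0 ✗
  G4 stuck-at-1: output 1 ✓
  G5 stuck-at-0: output 1 ✓
  G5 stuck-at-1: output 0 ✗
  G6 stuck-at-0: output 0 ✗
  G6 stuck-at-1: output 1 ✓
Consistent faults: {G2 stuck-at-0, G3 stuck-at-1, G4 stuck-at-1, G5 stuck-at-0, G6 stuck-at-1} — 5 in all.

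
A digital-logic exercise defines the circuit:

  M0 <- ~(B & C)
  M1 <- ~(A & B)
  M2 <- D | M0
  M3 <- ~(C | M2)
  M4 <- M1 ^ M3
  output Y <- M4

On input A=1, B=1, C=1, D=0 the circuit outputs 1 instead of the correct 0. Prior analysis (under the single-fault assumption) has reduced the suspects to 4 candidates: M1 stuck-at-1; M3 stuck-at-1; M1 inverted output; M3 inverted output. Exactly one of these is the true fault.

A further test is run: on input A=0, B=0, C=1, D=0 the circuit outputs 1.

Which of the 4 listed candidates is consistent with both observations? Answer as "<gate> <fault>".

Evaluate each candidate on input A=0, B=0, C=1, D=0:
  M1 stuck-at-1: M0=1, M1=1 [stuck-at-1], M2=1, M3=0, M4=1 → 1 — matches
  M3 stuck-at-1: M0=1, M1=1, M2=1, M3=1 [stuck-at-1], M4=0 → 0 — eliminated
  M1 inverted output: M0=1, M1=0 [inverted output], M2=1, M3=0, M4=0 → 0 — eliminated
  M3 inverted output: M0=1, M1=1, M2=1, M3=1 [inverted output], M4=0 → 0 — eliminated
Only M1 stuck-at-1 reproduces the observed 1.

M1 stuck-at-1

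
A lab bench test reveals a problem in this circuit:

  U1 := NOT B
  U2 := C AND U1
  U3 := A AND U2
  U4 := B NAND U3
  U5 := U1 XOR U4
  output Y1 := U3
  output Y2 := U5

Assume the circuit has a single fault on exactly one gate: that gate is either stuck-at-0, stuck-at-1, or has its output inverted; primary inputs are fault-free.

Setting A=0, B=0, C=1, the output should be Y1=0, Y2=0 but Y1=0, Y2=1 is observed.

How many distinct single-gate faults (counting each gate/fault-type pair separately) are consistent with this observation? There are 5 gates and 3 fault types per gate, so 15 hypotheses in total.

6

Fault-free: U1=1, U2=1, U3=0, U4=1, U5=0 → Y1=0, Y2=0. Observed Y1=0, Y2=1.
  U1: stuck-at-0, inverted output ✓; others ✗
  U2: none of the 3 fault types match ✗
  U3: none of the 3 fault types match ✗
  U4: stuck-at-0, inverted output ✓; others ✗
  U5: stuck-at-1, inverted output ✓; others ✗
Consistent faults: {U1 stuck-at-0, U1 inverted output, U4 stuck-at-0, U4 inverted output, U5 stuck-at-1, U5 inverted output} — 6 in all.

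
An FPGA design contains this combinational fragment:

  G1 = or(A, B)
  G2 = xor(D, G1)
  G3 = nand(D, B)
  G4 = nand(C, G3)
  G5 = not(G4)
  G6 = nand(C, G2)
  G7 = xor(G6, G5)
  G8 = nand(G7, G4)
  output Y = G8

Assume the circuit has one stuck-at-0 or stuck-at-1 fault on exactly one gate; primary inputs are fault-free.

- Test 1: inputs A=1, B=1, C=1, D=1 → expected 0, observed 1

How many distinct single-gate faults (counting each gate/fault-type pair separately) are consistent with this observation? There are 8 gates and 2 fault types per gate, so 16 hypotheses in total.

8

Fault-free: G1=1, G2=0, G3=0, G4=1, G5=0, G6=1, G7=1, G8=0 → 0. Observed 1.
  G1: stuck-at-0 ✓; others ✗
  G2: stuck-at-1 ✓; others ✗
  G3: stuck-at-1 ✓; others ✗
  G4: stuck-at-0 ✓; others ✗
  G5: stuck-at-1 ✓; others ✗
  G6: stuck-at-0 ✓; others ✗
  G7: stuck-at-0 ✓; others ✗
  G8: stuck-at-1 ✓; others ✗
Consistent faults: {G1 stuck-at-0, G2 stuck-at-1, G3 stuck-at-1, G4 stuck-at-0, G5 stuck-at-1, G6 stuck-at-0, G7 stuck-at-0, G8 stuck-at-1} — 8 in all.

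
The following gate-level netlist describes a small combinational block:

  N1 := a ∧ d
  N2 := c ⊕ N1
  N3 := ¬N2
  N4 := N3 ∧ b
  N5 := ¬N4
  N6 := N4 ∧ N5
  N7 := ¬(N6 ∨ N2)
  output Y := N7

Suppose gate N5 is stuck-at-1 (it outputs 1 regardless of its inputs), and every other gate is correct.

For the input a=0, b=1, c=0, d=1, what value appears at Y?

0

Propagate with N5 forced: N1=0, N2=0, N3=1, N4=1, N5=1 [stuck-at-1], N6=1, N7=0.
So Y = 0. (Without the fault it would be 1.)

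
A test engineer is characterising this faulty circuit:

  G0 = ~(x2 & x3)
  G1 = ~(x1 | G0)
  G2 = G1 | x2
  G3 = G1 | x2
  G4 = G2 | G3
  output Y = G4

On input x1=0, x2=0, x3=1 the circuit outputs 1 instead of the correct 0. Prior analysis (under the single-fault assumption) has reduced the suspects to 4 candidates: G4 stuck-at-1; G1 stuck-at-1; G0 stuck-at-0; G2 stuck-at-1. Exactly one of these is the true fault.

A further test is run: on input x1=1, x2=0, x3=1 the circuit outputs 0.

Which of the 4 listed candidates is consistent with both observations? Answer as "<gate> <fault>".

G0 stuck-at-0

Evaluate each candidate on input x1=1, x2=0, x3=1:
  G4 stuck-at-1: G0=1, G1=0, G2=0, G3=0, G4=1 [stuck-at-1] → 1 — eliminated
  G1 stuck-at-1: G0=1, G1=1 [stuck-at-1], G2=1, G3=1, G4=1 → 1 — eliminated
  G0 stuck-at-0: G0=0 [stuck-at-0], G1=0, G2=0, G3=0, G4=0 → 0 — matches
  G2 stuck-at-1: G0=1, G1=0, G2=1 [stuck-at-1], G3=0, G4=1 → 1 — eliminated
Only G0 stuck-at-0 reproduces the observed 0.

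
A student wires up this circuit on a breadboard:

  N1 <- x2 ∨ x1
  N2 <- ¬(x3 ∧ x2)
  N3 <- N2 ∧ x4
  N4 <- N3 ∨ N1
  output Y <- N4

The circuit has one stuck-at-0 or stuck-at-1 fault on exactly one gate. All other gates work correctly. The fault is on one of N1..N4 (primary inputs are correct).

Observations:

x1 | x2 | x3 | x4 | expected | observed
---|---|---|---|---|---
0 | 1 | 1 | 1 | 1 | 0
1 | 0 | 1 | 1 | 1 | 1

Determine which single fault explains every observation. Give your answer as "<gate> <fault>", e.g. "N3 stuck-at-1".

Fault-free values for test 1 (x1=0, x2=1, x3=1, x4=1): N1=1, N2=0, N3=0, N4=1, giving Y=1. Observed 0.
Test 1: faults giving observed 0 are {N1 stuck-at-0, N4 stuck-at-0}.
Test 2 (x1=1, x2=0, x3=1, x4=1): fault-free N1=1, N2=1, N3=1, N4=1 → 1; observed 1. Eliminates N4 stuck-at-0.
Only N1 stuck-at-0 is consistent with every test.

N1 stuck-at-0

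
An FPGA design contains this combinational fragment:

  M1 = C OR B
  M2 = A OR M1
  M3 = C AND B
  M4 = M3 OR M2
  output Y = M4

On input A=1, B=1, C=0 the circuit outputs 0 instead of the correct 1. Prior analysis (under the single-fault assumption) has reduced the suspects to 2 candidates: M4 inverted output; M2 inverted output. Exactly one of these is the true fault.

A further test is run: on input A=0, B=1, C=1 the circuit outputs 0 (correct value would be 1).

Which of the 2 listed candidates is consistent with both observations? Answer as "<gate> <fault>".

M4 inverted output

Evaluate each candidate on input A=0, B=1, C=1:
  M4 inverted output: M1=1, M2=1, M3=1, M4=0 [inverted output] → 0 — matches
  M2 inverted output: M1=1, M2=0 [inverted output], M3=1, M4=1 → 1 — eliminated
Only M4 inverted output reproduces the observed 0.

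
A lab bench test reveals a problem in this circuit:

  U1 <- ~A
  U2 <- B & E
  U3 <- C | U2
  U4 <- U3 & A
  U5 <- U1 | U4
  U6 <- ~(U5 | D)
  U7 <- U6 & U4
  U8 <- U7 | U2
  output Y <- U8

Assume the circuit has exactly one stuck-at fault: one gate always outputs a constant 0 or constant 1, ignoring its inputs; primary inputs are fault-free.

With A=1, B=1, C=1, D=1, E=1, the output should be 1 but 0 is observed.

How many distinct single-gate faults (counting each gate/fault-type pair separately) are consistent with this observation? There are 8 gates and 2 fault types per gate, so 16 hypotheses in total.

2

Fault-free: U1=0, U2=1, U3=1, U4=1, U5=1, U6=0, U7=0, U8=1 → 1. Observed 0.
  U1: none of the 2 fault types match ✗
  U2: stuck-at-0 ✓; others ✗
  U3: none of the 2 fault types match ✗
  U4: none of the 2 fault types match ✗
  U5: none of the 2 fault types match ✗
  U6: none of the 2 fault types match ✗
  U7: none of the 2 fault types match ✗
  U8: stuck-at-0 ✓; others ✗
Consistent faults: {U2 stuck-at-0, U8 stuck-at-0} — 2 in all.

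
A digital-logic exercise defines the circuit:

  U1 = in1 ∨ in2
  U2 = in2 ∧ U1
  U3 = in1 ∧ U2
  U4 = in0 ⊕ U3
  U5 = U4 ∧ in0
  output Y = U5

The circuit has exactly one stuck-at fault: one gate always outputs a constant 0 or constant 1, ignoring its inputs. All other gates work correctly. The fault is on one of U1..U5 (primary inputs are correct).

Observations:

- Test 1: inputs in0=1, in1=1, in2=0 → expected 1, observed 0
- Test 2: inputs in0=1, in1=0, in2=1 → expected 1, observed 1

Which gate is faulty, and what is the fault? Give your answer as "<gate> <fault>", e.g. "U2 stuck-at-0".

Fault-free values for test 1 (in0=1, in1=1, in2=0): U1=1, U2=0, U3=0, U4=1, U5=1, giving Y=1. Observed 0.
Test 1: faults giving observed 0 are {U2 stuck-at-1, U3 stuck-at-1, U4 stuck-at-0, U5 stuck-at-0}.
Test 2 (in0=1, in1=0, in2=1): fault-free U1=1, U2=1, U3=0, U4=1, U5=1 → 1; observed 1. Eliminates U3 stuck-at-1, U4 stuck-at-0, U5 stuck-at-0.
Only U2 stuck-at-1 is consistent with every test.

U2 stuck-at-1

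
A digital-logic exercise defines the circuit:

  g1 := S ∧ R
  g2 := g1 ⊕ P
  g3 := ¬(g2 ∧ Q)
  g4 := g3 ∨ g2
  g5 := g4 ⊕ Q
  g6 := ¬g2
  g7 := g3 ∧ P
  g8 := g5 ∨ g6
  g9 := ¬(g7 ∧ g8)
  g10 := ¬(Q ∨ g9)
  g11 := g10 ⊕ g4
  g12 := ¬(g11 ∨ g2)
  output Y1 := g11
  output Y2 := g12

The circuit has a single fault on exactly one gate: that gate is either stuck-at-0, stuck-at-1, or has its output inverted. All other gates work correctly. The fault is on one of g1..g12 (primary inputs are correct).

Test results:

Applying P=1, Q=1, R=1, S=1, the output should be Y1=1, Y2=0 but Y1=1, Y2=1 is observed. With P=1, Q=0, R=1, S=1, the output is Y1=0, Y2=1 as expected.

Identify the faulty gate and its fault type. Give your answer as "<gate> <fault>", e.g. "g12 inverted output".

g12 stuck-at-1

Fault-free values for test 1 (P=1, Q=1, R=1, S=1): g1=1, g2=0, g3=1, g4=1, g5=0, g6=1, g7=1, g8=1, g9=0, g10=0, g11=1, g12=0, giving Y1=1, Y2=0. Observed Y1=1, Y2=1.
Test 1: faults giving observed Y1=1, Y2=1 are {g12 stuck-at-1, g12 inverted output}.
Test 2 (P=1, Q=0, R=1, S=1): fault-free g1=1, g2=0, g3=1, g4=1, g5=1, g6=1, g7=1, g8=1, g9=0, g10=1, g11=0, g12=1 → Y1=0, Y2=1; observed Y1=0, Y2=1. Eliminates g12 inverted output.
Only g12 stuck-at-1 is consistent with every test.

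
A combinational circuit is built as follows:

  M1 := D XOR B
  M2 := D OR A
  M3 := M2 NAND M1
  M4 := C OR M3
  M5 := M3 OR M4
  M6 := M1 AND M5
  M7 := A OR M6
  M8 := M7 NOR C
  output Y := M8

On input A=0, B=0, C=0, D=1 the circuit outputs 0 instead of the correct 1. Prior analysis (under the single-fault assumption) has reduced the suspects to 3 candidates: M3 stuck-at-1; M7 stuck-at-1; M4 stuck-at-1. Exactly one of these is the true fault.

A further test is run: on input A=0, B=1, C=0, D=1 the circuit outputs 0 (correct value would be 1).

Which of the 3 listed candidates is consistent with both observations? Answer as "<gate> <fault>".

M7 stuck-at-1

Evaluate each candidate on input A=0, B=1, C=0, D=1:
  M3 stuck-at-1: M1=0, M2=1, M3=1 [stuck-at-1], M4=1, M5=1, M6=0, M7=0, M8=1 → 1 — eliminated
  M7 stuck-at-1: M1=0, M2=1, M3=1, M4=1, M5=1, M6=0, M7=1 [stuck-at-1], M8=0 → 0 — matches
  M4 stuck-at-1: M1=0, M2=1, M3=1, M4=1 [stuck-at-1], M5=1, M6=0, M7=0, M8=1 → 1 — eliminated
Only M7 stuck-at-1 reproduces the observed 0.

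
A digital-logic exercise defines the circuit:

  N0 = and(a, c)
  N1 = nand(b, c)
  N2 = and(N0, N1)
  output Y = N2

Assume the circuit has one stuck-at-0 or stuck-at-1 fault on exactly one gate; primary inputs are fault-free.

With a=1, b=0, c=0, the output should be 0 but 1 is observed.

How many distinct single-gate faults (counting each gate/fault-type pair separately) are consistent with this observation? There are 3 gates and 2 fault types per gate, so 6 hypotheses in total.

2

Fault-free: N0=0, N1=1, N2=0 → 0. Observed 1.
  N0 stuck-at-0: output 0 ✗
  N0 stuck-at-1: output 1 ✓
  N1 stuck-at-0: output 0 ✗
  N1 stuck-at-1: output 0 ✗
  N2 stuck-at-0: output 0 ✗
  N2 stuck-at-1: output 1 ✓
Consistent faults: {N0 stuck-at-1, N2 stuck-at-1} — 2 in all.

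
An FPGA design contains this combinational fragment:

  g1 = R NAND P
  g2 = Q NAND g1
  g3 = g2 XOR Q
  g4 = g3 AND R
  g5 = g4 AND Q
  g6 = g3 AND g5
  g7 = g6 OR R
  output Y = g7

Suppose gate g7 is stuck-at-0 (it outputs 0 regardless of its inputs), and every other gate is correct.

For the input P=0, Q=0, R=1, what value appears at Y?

0

Propagate with g7 forced: g1=1, g2=1, g3=1, g4=1, g5=0, g6=0, g7=0 [stuck-at-0].
So Y = 0. (Without the fault it would be 1.)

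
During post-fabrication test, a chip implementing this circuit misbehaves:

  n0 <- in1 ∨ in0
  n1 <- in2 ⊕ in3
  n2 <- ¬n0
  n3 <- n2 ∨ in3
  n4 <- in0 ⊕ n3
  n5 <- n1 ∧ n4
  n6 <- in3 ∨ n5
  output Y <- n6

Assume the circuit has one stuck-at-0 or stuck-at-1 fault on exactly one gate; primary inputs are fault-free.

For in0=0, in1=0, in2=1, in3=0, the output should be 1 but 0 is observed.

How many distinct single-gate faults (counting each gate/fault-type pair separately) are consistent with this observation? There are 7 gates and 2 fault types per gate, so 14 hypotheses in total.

Fault-free: n0=0, n1=1, n2=1, n3=1, n4=1, n5=1, n6=1 → 1. Observed 0.
  n0 stuck-at-0: output 1 ✗
  n0 stuck-at-1: output 0 ✓
  n1 stuck-at-0: output 0 ✓
  n1 stuck-at-1: output 1 ✗
  n2 stuck-at-0: output 0 ✓
  n2 stuck-at-1: output 1 ✗
  n3 stuck-at-0: output 0 ✓
  n3 stuck-at-1: output 1 ✗
  n4 stuck-at-0: output 0 ✓
  n4 stuck-at-1: output 1 ✗
  n5 stuck-at-0: output 0 ✓
  n5 stuck-at-1: output 1 ✗
  n6 stuck-at-0: output 0 ✓
  n6 stuck-at-1: output 1 ✗
Consistent faults: {n0 stuck-at-1, n1 stuck-at-0, n2 stuck-at-0, n3 stuck-at-0, n4 stuck-at-0, n5 stuck-at-0, n6 stuck-at-0} — 7 in all.

7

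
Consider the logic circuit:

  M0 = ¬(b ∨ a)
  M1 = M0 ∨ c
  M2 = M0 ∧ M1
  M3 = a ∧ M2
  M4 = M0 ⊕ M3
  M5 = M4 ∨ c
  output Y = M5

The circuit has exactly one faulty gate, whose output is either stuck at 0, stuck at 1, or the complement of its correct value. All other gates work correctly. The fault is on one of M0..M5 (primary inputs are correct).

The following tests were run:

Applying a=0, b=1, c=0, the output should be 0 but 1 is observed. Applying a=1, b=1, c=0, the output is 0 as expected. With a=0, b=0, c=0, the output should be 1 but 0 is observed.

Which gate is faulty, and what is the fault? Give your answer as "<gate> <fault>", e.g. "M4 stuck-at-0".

Fault-free values for test 1 (a=0, b=1, c=0): M0=0, M1=0, M2=0, M3=0, M4=0, M5=0, giving Y=0. Observed 1.
Test 1: faults giving observed 1 are {M0 stuck-at-1, M0 inverted output, M3 stuck-at-1, M3 inverted output, M4 stuck-at-1, M4 inverted output, M5 stuck-at-1, M5 inverted output}.
Test 2 (a=1, b=1, c=0): fault-free M0=0, M1=0, M2=0, M3=0, M4=0, M5=0 → 0; observed 0. Eliminates M3 stuck-at-1, M3 inverted output, M4 stuck-at-1, M4 inverted output, M5 stuck-at-1, M5 inverted output.
Test 3 (a=0, b=0, c=0): fault-free M0=1, M1=1, M2=1, M3=0, M4=1, M5=1 → 1; observed 0. Eliminates M0 stuck-at-1.
Only M0 inverted output is consistent with every test.

M0 inverted output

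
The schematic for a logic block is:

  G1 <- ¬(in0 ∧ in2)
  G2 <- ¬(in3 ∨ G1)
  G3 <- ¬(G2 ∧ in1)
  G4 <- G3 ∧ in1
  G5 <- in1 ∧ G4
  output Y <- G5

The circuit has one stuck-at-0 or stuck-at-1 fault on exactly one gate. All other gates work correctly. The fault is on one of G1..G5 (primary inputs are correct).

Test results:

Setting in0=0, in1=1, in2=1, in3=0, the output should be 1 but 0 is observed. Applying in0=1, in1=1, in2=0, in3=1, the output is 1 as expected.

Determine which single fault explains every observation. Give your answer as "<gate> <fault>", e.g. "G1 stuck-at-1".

G1 stuck-at-0

Fault-free values for test 1 (in0=0, in1=1, in2=1, in3=0): G1=1, G2=0, G3=1, G4=1, G5=1, giving Y=1. Observed 0.
Test 1: faults giving observed 0 are {G1 stuck-at-0, G2 stuck-at-1, G3 stuck-at-0, G4 stuck-at-0, G5 stuck-at-0}.
Test 2 (in0=1, in1=1, in2=0, in3=1): fault-free G1=1, G2=0, G3=1, G4=1, G5=1 → 1; observed 1. Eliminates G2 stuck-at-1, G3 stuck-at-0, G4 stuck-at-0, G5 stuck-at-0.
Only G1 stuck-at-0 is consistent with every test.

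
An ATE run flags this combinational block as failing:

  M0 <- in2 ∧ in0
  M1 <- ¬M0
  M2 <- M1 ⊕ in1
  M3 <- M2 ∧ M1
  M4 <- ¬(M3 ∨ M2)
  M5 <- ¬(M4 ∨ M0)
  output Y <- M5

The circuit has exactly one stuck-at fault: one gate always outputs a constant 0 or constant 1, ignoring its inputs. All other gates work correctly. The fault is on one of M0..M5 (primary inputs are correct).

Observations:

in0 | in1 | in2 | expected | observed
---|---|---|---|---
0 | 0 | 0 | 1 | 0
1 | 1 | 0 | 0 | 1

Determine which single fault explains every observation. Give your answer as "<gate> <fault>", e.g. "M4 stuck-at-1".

Fault-free values for test 1 (in0=0, in1=0, in2=0): M0=0, M1=1, M2=1, M3=1, M4=0, M5=1, giving Y=1. Observed 0.
Test 1: faults giving observed 0 are {M0 stuck-at-1, M1 stuck-at-0, M2 stuck-at-0, M4 stuck-at-1, M5 stuck-at-0}.
Test 2 (in0=1, in1=1, in2=0): fault-free M0=0, M1=1, M2=0, M3=0, M4=1, M5=0 → 0; observed 1. Eliminates M0 stuck-at-1, M2 stuck-at-0, M4 stuck-at-1, M5 stuck-at-0.
Only M1 stuck-at-0 is consistent with every test.

M1 stuck-at-0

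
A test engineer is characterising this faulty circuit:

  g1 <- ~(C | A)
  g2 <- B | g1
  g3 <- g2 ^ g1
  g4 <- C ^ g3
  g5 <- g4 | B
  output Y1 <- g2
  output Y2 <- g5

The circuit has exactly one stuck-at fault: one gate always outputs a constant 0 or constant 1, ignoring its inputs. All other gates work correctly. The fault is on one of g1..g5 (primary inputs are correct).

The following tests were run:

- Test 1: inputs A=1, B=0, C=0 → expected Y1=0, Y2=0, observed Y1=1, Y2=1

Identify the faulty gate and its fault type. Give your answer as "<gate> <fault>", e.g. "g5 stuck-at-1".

Fault-free values for test 1 (A=1, B=0, C=0): g1=0, g2=0, g3=0, g4=0, g5=0, giving Y1=0, Y2=0. Observed Y1=1, Y2=1.
Test 1: faults giving observed Y1=1, Y2=1 are {g2 stuck-at-1}.
Only g2 stuck-at-1 is consistent with every test.

g2 stuck-at-1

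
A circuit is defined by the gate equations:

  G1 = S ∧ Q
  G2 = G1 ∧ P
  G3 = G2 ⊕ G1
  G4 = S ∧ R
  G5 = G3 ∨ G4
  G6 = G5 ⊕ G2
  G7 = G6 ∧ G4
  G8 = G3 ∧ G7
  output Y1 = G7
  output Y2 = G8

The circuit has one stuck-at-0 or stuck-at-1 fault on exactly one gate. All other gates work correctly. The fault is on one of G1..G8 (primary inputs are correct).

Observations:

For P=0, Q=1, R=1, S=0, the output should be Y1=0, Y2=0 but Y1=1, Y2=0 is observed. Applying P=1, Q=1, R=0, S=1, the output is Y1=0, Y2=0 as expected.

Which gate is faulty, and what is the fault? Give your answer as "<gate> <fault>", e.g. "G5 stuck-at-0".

Fault-free values for test 1 (P=0, Q=1, R=1, S=0): G1=0, G2=0, G3=0, G4=0, G5=0, G6=0, G7=0, G8=0, giving Y1=0, Y2=0. Observed Y1=1, Y2=0.
Test 1: faults giving observed Y1=1, Y2=0 are {G4 stuck-at-1, G7 stuck-at-1}.
Test 2 (P=1, Q=1, R=0, S=1): fault-free G1=1, G2=1, G3=0, G4=0, G5=0, G6=1, G7=0, G8=0 → Y1=0, Y2=0; observed Y1=0, Y2=0. Eliminates G7 stuck-at-1.
Only G4 stuck-at-1 is consistent with every test.

G4 stuck-at-1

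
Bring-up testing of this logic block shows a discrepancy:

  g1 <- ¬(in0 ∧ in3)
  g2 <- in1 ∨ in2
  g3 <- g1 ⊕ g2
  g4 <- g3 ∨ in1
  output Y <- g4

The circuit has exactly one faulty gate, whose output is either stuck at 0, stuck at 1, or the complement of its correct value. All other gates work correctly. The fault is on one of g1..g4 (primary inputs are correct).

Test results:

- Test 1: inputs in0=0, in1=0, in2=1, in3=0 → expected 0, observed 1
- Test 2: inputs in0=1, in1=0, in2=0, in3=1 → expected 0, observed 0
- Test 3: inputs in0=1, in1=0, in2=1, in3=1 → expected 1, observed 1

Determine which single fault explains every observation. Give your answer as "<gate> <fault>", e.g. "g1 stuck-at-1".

g1 stuck-at-0

Fault-free values for test 1 (in0=0, in1=0, in2=1, in3=0): g1=1, g2=1, g3=0, g4=0, giving Y=0. Observed 1.
Test 1: faults giving observed 1 are {g1 stuck-at-0, g1 inverted output, g2 stuck-at-0, g2 inverted output, g3 stuck-at-1, g3 inverted output, g4 stuck-at-1, g4 inverted output}.
Test 2 (in0=1, in1=0, in2=0, in3=1): fault-free g1=0, g2=0, g3=0, g4=0 → 0; observed 0. Eliminates g1 inverted output, g2 inverted output, g3 stuck-at-1, g3 inverted output, g4 stuck-at-1, g4 inverted output.
Test 3 (in0=1, in1=0, in2=1, in3=1): fault-free g1=0, g2=1, g3=1, g4=1 → 1; observed 1. Eliminates g2 stuck-at-0.
Only g1 stuck-at-0 is consistent with every test.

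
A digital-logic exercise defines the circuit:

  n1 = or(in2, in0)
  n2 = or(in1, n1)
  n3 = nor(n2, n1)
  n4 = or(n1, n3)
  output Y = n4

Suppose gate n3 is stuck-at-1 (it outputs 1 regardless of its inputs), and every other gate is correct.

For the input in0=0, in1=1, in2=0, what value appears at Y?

Propagate with n3 forced: n1=0, n2=1, n3=1 [stuck-at-1], n4=1.
So Y = 1. (Without the fault it would be 0.)

1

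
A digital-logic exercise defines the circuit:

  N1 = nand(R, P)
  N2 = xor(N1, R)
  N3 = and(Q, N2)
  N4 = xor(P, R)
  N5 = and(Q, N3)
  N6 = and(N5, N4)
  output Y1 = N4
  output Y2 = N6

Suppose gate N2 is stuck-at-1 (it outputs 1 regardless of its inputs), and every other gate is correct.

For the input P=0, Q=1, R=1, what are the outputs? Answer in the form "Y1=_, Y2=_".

Propagate with N2 forced: N1=1, N2=1 [stuck-at-1], N3=1, N4=1, N5=1, N6=1.
So the outputs are Y1=1, Y2=1. (Without the fault they would be Y1=1, Y2=0.)

Y1=1, Y2=1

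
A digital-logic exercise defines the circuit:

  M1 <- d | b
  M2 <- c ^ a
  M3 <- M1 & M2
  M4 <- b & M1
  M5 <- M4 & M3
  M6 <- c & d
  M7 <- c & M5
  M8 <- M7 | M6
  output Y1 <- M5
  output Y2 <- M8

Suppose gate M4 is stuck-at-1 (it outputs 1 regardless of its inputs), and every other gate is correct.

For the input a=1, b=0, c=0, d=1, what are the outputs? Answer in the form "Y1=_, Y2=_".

Y1=1, Y2=0

Propagate with M4 forced: M1=1, M2=1, M3=1, M4=1 [stuck-at-1], M5=1, M6=0, M7=0, M8=0.
So the outputs are Y1=1, Y2=0. (Without the fault they would be Y1=0, Y2=0.)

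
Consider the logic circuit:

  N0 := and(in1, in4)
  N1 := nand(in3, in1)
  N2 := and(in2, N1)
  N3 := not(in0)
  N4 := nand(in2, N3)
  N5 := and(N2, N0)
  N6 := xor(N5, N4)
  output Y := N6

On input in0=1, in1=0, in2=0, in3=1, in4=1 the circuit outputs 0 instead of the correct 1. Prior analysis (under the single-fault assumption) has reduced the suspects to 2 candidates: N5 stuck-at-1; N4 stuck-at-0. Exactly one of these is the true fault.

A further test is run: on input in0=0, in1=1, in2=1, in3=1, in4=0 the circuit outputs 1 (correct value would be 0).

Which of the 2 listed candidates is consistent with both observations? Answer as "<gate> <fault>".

N5 stuck-at-1

Evaluate each candidate on input in0=0, in1=1, in2=1, in3=1, in4=0:
  N5 stuck-at-1: N0=0, N1=0, N2=0, N3=1, N4=0, N5=1 [stuck-at-1], N6=1 → 1 — matches
  N4 stuck-at-0: N0=0, N1=0, N2=0, N3=1, N4=0 [stuck-at-0], N5=0, N6=0 → 0 — eliminated
Only N5 stuck-at-1 reproduces the observed 1.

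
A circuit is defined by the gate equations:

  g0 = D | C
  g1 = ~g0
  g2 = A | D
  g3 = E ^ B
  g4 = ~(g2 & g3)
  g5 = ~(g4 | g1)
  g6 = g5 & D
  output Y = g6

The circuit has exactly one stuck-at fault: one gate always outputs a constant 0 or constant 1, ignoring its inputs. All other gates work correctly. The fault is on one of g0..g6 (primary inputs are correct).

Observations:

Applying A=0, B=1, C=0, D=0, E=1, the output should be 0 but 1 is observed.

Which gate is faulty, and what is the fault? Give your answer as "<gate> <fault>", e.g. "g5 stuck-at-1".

g6 stuck-at-1

Fault-free values for test 1 (A=0, B=1, C=0, D=0, E=1): g0=0, g1=1, g2=0, g3=0, g4=1, g5=0, g6=0, giving Y=0. Observed 1.
Test 1: faults giving observed 1 are {g6 stuck-at-1}.
Only g6 stuck-at-1 is consistent with every test.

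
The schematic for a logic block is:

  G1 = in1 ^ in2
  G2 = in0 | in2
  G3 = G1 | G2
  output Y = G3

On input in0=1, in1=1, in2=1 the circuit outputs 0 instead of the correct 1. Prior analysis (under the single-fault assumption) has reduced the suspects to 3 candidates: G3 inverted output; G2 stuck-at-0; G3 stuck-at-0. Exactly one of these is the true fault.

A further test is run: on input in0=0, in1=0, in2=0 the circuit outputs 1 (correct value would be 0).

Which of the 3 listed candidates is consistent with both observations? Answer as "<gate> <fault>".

Evaluate each candidate on input in0=0, in1=0, in2=0:
  G3 inverted output: G1=0, G2=0, G3=1 [inverted output] → 1 — matches
  G2 stuck-at-0: G1=0, G2=0 [stuck-at-0], G3=0 → 0 — eliminated
  G3 stuck-at-0: G1=0, G2=0, G3=0 [stuck-at-0] → 0 — eliminated
Only G3 inverted output reproduces the observed 1.

G3 inverted output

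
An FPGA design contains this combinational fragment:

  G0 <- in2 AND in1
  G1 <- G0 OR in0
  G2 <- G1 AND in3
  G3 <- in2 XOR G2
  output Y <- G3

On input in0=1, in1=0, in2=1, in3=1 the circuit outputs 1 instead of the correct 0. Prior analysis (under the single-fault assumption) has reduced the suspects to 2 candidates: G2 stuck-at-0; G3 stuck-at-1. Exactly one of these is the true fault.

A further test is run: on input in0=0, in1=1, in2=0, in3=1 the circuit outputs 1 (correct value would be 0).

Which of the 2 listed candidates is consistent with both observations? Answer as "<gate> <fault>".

Evaluate each candidate on input in0=0, in1=1, in2=0, in3=1:
  G2 stuck-at-0: G0=0, G1=0, G2=0 [stuck-at-0], G3=0 → 0 — eliminated
  G3 stuck-at-1: G0=0, G1=0, G2=0, G3=1 [stuck-at-1] → 1 — matches
Only G3 stuck-at-1 reproduces the observed 1.

G3 stuck-at-1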